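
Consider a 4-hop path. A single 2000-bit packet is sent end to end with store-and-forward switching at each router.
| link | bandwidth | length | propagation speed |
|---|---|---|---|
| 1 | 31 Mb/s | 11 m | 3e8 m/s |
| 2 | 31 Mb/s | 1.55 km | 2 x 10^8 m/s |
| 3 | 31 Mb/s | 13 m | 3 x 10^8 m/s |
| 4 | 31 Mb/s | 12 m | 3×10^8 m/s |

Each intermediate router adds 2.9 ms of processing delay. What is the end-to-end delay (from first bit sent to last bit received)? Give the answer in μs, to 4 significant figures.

Transmission delay per hop = L/R = 2000/31000000 = 64.5161 μs; 4 hops → 258.065 μs.
Propagation delays (d/s per hop): 0.0366667, 7.75, 0.0433333, 0.04 μs; sum = 7.87 μs.
Processing at 3 router(s): 3 × 2.9 ms = 8700 μs.
End-to-end = 8966 μs.

8966 μs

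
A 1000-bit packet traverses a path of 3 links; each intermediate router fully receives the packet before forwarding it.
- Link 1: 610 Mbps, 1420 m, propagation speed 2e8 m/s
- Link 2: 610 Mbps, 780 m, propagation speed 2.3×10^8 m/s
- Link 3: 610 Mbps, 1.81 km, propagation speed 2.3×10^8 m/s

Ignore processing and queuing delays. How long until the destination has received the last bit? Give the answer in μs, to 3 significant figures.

Transmission delay per hop = L/R = 1000/610000000 = 1.63934 μs; 3 hops → 4.91803 μs.
Propagation delays (d/s per hop): 7.1, 3.3913, 7.86957 μs; sum = 18.3609 μs.
End-to-end = 23.3 μs.

23.3 μs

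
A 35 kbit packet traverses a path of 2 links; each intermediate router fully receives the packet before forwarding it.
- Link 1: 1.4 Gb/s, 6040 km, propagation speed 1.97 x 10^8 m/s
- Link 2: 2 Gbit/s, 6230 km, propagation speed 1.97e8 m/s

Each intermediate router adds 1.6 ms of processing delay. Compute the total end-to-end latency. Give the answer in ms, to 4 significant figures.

L = 35000 bits.
Transmission delays (L/R per hop): 0.025, 0.0175 ms; sum = 0.0425 ms.
Propagation delays (d/s per hop): 30.6599, 31.6244 ms; sum = 62.2843 ms.
Processing at 1 router(s): 1 × 1.6 ms = 1.6 ms.
End-to-end = 63.93 ms.

63.93 ms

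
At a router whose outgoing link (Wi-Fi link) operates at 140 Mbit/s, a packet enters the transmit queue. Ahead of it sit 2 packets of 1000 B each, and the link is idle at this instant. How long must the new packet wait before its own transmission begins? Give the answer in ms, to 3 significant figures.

Each queued packet: L/R = 8000/140000000 = 0.0571429 ms.
2 queued → 0.114286 ms.
Queuing delay = 0.114 ms.

0.114 ms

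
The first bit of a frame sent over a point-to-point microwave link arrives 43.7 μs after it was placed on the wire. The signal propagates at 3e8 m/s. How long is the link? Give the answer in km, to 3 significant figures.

d = s × t_prop = 300000000 × 4.37e-05 = 13.1 km.

13.1 km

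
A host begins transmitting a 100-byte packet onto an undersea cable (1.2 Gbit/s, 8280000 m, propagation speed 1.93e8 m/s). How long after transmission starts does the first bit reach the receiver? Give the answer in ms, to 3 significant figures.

42.9 ms

First bit experiences only propagation delay: d/s = 8280000/193000000 = 42.9 ms.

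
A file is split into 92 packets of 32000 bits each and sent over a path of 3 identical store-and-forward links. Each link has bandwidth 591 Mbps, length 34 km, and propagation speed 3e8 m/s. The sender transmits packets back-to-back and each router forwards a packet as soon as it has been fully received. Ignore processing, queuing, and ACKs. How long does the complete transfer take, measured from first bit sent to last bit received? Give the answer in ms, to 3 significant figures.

5.43 ms

Per-hop transmission t_tx = L/R = 32000/591000000 = 0.0541455 ms.
Per-hop propagation t_prop = 34000/300000000 = 0.113333 ms.
Pipeline fill: first packet needs 3·t_tx to clear all hops; remaining 91 packets each add one t_tx.
Total = (3+92-1)·t_tx + 3·t_prop = 94·0.0541455 + 3·0.113333 = 5.43 ms.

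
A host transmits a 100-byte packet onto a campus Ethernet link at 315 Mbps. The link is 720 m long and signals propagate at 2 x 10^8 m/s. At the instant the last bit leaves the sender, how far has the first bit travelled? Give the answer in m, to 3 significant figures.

t_tx = L/R = 800/315000000 = 2.53968e-06 s.
Distance = s × t_tx = 200000000 × 2.53968e-06 = 508 m.

508 m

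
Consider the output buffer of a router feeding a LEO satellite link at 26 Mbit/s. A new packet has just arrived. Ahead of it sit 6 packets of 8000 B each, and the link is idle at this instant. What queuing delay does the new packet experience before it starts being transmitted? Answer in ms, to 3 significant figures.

14.8 ms

Each queued packet: L/R = 64000/26000000 = 2.46154 ms.
6 queued → 14.7692 ms.
Queuing delay = 14.8 ms.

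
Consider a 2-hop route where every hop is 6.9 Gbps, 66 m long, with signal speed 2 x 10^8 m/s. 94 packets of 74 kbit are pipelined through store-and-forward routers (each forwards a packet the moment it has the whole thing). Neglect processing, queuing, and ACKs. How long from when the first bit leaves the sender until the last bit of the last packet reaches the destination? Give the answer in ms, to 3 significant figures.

1.02 ms

Per-hop transmission t_tx = L/R = 74000/6900000000 = 0.0107246 ms.
Per-hop propagation t_prop = 66/200000000 = 0.00033 ms.
Pipeline fill: first packet needs 2·t_tx to clear all hops; remaining 93 packets each add one t_tx.
Total = (2+94-1)·t_tx + 2·t_prop = 95·0.0107246 + 2·0.00033 = 1.02 ms.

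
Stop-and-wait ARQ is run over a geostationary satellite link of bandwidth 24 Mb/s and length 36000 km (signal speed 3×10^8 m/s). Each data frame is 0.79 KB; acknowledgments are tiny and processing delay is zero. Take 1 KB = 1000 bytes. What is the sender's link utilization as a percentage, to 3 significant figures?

0.110 %

t_tx = L/R = 6320/24000000 = 0.000263333 s.
t_prop = 36000000/300000000 = 0.12 s; RTT = 0.24 s.
Cycle = t_tx + RTT = 0.240263 s.
Utilization = t_tx / cycle = 0.000263333/0.240263 = 0.110 %.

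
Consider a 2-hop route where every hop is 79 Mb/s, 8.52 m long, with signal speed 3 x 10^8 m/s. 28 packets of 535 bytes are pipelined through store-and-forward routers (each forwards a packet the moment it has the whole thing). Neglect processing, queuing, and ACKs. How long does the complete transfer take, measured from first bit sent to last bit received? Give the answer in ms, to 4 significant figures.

1.571 ms

Per-hop transmission t_tx = L/R = 4280/79000000 = 0.0541772 ms.
Per-hop propagation t_prop = 8.52/300000000 = 2.84e-05 ms.
Pipeline fill: first packet needs 2·t_tx to clear all hops; remaining 27 packets each add one t_tx.
Total = (2+28-1)·t_tx + 2·t_prop = 29·0.0541772 + 2·2.84e-05 = 1.571 ms.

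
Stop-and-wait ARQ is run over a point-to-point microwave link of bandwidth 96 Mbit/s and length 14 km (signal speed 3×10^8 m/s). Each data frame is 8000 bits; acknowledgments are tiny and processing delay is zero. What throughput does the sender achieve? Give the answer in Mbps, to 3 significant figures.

45.3 Mbps

t_tx = L/R = 8000/96000000 = 8.33333e-05 s.
t_prop = 14000/300000000 = 4.66667e-05 s; RTT = 9.33333e-05 s.
Cycle = t_tx + RTT = 0.000176667 s.
Throughput = L / cycle = 8000 / 0.000176667 = 45.3 Mbps.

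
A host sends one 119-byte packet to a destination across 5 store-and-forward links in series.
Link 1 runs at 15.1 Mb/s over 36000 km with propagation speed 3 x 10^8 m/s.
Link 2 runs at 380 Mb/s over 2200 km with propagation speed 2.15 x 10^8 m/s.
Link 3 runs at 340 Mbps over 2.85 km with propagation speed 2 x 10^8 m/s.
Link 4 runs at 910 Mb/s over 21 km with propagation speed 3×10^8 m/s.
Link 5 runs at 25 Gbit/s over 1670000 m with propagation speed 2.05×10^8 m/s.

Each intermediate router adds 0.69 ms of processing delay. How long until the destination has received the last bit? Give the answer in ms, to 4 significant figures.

L = 119 × 8 = 952 bits.
Transmission delays (L/R per hop): 0.0630464, 0.00250526, 0.0028, 0.00104615, 3.808e-05 ms; sum = 0.0694359 ms.
Propagation delays (d/s per hop): 120, 10.2326, 0.01425, 0.07, 8.14634 ms; sum = 138.463 ms.
Processing at 4 router(s): 4 × 0.69 ms = 2.76 ms.
End-to-end = 141.3 ms.

141.3 ms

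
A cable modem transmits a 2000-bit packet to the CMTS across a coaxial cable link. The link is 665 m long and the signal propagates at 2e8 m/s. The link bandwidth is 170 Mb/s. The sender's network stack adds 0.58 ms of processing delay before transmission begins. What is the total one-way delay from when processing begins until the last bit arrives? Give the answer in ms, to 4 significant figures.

0.5951 ms

Transmission delay = L/R = 2000 / 170000000 = 0.0117647 ms.
Propagation delay = d/s = 665 m / 200000000 m/s = 0.003325 ms.
Plus processing delay 0.58 ms = 0.58 ms.
Total = 0.5951 ms.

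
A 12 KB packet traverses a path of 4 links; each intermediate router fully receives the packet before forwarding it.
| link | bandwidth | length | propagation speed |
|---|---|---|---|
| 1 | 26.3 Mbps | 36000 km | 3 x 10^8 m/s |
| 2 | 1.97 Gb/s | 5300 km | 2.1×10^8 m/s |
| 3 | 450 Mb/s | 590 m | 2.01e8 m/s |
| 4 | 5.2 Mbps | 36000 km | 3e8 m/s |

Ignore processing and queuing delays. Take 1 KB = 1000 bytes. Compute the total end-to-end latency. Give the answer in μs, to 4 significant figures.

L = 96000 bits.
Transmission delays (L/R per hop): 3650.19, 48.731, 213.333, 18461.5 μs; sum = 22373.8 μs.
Propagation delays (d/s per hop): 120000, 25238.1, 2.93532, 120000 μs; sum = 265241 μs.
End-to-end = 287600 μs.

287600 μs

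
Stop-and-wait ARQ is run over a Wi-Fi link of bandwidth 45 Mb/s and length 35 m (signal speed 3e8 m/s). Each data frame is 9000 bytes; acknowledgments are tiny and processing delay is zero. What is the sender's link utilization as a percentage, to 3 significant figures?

100 %

t_tx = L/R = 72000/45000000 = 0.0016 s.
t_prop = 35/300000000 = 1.16667e-07 s; RTT = 2.33333e-07 s.
Cycle = t_tx + RTT = 0.00160023 s.
Utilization = t_tx / cycle = 0.0016/0.00160023 = 100 %.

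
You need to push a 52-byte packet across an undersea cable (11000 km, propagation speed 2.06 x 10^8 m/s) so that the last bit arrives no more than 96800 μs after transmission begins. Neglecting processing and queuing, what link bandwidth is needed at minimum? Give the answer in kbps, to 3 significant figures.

9.58 kbps

L = 416 bits.
Propagation delay = 11000000 / 206000000 = 53398.1 μs.
Transmission budget = 96800 − 53398.1 = 43401.9 μs.
R ≥ L / t_tx = 416 bits / 0.0434019 s = 9.58 kbps.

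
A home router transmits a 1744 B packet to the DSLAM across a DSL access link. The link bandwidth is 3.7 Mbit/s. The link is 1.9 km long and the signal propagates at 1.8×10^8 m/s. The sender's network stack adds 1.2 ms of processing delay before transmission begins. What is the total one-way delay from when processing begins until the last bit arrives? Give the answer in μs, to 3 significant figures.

L = 1744 × 8 = 13952 bits.
Transmission delay = L/R = 13952 / 3700000 = 3770.81 μs.
Propagation delay = d/s = 1900 m / 180000000 m/s = 10.5556 μs.
Plus processing delay 1.2 ms = 1200 μs.
Total = 4980 μs.

4980 μs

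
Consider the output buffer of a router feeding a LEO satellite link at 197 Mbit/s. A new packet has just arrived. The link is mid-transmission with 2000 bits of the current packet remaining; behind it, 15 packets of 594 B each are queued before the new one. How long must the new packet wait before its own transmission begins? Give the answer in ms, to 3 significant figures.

0.372 ms

Each queued packet: L/R = 4752/197000000 = 0.0241218 ms.
15 queued → 0.361827 ms.
Plus remaining 2000 bits of current packet: 0.0101523 ms.
Queuing delay = 0.372 ms.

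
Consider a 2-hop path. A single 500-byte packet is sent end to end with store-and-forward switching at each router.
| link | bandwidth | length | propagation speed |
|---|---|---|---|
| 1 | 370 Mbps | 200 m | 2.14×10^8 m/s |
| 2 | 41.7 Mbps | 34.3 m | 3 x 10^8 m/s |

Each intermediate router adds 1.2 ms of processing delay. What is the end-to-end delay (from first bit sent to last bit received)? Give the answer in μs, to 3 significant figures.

L = 500 × 8 = 4000 bits.
Transmission delays (L/R per hop): 10.8108, 95.9233 μs; sum = 106.734 μs.
Propagation delays (d/s per hop): 0.934579, 0.114333 μs; sum = 1.04891 μs.
Processing at 1 router(s): 1 × 1.2 ms = 1200 μs.
End-to-end = 1310 μs.

1310 μs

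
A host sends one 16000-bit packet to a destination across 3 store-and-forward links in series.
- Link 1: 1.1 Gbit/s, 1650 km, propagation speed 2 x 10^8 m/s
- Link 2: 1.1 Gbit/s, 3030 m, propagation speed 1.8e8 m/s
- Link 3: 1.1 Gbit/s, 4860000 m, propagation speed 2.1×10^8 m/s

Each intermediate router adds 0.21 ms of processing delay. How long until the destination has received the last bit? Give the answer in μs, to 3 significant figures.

31900 μs

Transmission delay per hop = L/R = 16000/1100000000 = 14.5455 μs; 3 hops → 43.6364 μs.
Propagation delays (d/s per hop): 8250, 16.8333, 23142.9 μs; sum = 31409.7 μs.
Processing at 2 router(s): 2 × 0.21 ms = 420 μs.
End-to-end = 31900 μs.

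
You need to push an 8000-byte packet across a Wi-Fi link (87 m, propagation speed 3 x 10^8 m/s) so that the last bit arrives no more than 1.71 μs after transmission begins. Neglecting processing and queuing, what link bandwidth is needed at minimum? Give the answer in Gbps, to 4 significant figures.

L = 64000 bits.
Propagation delay = 87 / 300000000 = 0.29 μs.
Transmission budget = 1.71 − 0.29 = 1.42 μs.
R ≥ L / t_tx = 64000 bits / 1.42e-06 s = 45.07 Gbps.

45.07 Gbps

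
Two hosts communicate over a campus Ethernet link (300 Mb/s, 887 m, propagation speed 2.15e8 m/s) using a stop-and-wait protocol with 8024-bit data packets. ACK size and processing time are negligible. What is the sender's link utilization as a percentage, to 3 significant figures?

76.4 %

t_tx = L/R = 8024/300000000 = 2.67467e-05 s.
t_prop = 887/215000000 = 4.12558e-06 s; RTT = 8.25116e-06 s.
Cycle = t_tx + RTT = 3.49978e-05 s.
Utilization = t_tx / cycle = 2.67467e-05/3.49978e-05 = 76.4 %.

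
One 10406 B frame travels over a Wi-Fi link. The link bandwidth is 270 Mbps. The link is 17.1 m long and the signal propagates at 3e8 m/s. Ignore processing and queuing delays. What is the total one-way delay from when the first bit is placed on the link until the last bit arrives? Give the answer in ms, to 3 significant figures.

L = 10406 × 8 = 83248 bits.
Transmission delay = L/R = 83248 / 270000000 = 0.308326 ms.
Propagation delay = d/s = 17.1 m / 300000000 m/s = 5.7e-05 ms.
Total = 0.308 ms.

0.308 ms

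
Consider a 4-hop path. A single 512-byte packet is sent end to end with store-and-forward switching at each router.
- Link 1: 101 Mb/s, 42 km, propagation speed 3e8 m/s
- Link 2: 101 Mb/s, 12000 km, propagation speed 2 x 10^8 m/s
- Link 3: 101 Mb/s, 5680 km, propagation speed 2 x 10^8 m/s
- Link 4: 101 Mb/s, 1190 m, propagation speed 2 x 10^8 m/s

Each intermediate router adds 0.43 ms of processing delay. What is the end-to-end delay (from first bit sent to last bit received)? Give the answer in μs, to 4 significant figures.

90000 μs

L = 512 × 8 = 4096 bits.
Transmission delay per hop = L/R = 4096/101000000 = 40.5545 μs; 4 hops → 162.218 μs.
Propagation delays (d/s per hop): 140, 60000, 28400, 5.95 μs; sum = 88546 μs.
Processing at 3 router(s): 3 × 0.43 ms = 1290 μs.
End-to-end = 90000 μs.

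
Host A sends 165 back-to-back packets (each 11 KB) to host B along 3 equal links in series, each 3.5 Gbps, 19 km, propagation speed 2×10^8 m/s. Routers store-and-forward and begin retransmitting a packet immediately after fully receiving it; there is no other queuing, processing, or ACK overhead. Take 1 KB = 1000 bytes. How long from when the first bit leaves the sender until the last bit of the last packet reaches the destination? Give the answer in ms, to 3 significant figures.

Per-hop transmission t_tx = L/R = 88000/3500000000 = 0.0251429 ms.
Per-hop propagation t_prop = 19000/200000000 = 0.095 ms.
Pipeline fill: first packet needs 3·t_tx to clear all hops; remaining 164 packets each add one t_tx.
Total = (3+165-1)·t_tx + 3·t_prop = 167·0.0251429 + 3·0.095 = 4.48 ms.

4.48 ms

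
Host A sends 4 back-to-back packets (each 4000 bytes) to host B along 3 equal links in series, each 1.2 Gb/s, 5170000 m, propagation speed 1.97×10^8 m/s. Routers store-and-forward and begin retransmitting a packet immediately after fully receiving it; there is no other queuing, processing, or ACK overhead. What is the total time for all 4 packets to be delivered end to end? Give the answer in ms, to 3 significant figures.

Per-hop transmission t_tx = L/R = 32000/1200000000 = 0.0266667 ms.
Per-hop propagation t_prop = 5170000/197000000 = 26.2437 ms.
Pipeline fill: first packet needs 3·t_tx to clear all hops; remaining 3 packets each add one t_tx.
Total = (3+4-1)·t_tx + 3·t_prop = 6·0.0266667 + 3·26.2437 = 78.9 ms.

78.9 ms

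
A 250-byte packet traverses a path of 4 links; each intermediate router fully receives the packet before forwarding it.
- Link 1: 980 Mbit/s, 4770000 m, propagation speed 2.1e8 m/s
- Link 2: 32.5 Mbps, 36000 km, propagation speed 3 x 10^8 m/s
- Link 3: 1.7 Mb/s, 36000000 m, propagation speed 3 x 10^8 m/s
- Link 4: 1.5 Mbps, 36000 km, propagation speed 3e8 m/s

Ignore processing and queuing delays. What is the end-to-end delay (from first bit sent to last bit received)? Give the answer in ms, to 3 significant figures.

L = 250 × 8 = 2000 bits.
Transmission delays (L/R per hop): 0.00204082, 0.0615385, 1.17647, 1.33333 ms; sum = 2.57338 ms.
Propagation delays (d/s per hop): 22.7143, 120, 120, 120 ms; sum = 382.714 ms.
End-to-end = 385 ms.

385 ms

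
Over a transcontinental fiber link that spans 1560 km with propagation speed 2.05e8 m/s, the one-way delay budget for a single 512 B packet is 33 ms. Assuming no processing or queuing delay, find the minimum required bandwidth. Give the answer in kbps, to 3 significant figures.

161 kbps

L = 4096 bits.
Propagation delay = 1560000 / 2.05e+08 = 7.60976 ms.
Transmission budget = 33 − 7.60976 = 25.3902 ms.
R ≥ L / t_tx = 4096 bits / 0.0253902 s = 161 kbps.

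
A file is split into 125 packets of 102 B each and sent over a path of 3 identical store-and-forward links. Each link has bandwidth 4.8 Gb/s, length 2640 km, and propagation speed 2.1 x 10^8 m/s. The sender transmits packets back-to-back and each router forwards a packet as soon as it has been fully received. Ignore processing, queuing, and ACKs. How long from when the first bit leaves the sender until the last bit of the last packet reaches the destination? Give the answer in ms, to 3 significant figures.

37.7 ms

Per-hop transmission t_tx = L/R = 816/4800000000 = 0.00017 ms.
Per-hop propagation t_prop = 2640000/210000000 = 12.5714 ms.
Pipeline fill: first packet needs 3·t_tx to clear all hops; remaining 124 packets each add one t_tx.
Total = (3+125-1)·t_tx + 3·t_prop = 127·0.00017 + 3·12.5714 = 37.7 ms.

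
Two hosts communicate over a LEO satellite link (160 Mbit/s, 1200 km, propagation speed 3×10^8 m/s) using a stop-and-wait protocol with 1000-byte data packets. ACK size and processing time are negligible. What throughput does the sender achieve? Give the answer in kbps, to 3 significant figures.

994 kbps

t_tx = L/R = 8000/160000000 = 5e-05 s.
t_prop = 1200000/300000000 = 0.004 s; RTT = 0.008 s.
Cycle = t_tx + RTT = 0.00805 s.
Throughput = L / cycle = 8000 / 0.00805 = 994 kbps.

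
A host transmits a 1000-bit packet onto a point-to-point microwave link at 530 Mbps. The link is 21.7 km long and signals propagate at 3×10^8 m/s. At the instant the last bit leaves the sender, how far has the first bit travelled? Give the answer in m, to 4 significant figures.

t_tx = L/R = 1000/530000000 = 1.88679e-06 s.
Distance = s × t_tx = 300000000 × 1.88679e-06 = 566.0 m.

566.0 m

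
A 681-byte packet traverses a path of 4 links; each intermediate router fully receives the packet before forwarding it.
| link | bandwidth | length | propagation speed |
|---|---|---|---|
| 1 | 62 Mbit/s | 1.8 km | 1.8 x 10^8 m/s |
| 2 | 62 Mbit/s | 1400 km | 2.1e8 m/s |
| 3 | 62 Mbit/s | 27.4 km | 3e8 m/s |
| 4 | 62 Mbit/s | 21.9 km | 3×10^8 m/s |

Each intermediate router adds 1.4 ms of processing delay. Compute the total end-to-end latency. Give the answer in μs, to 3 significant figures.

11400 μs

L = 681 × 8 = 5448 bits.
Transmission delay per hop = L/R = 5448/62000000 = 87.871 μs; 4 hops → 351.484 μs.
Propagation delays (d/s per hop): 10, 6666.67, 91.3333, 73 μs; sum = 6841 μs.
Processing at 3 router(s): 3 × 1.4 ms = 4200 μs.
End-to-end = 11400 μs.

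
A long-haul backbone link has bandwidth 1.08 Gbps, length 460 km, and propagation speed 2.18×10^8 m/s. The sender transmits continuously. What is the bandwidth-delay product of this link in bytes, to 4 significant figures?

Propagation delay = 460000 / 2.18e+08 = 0.00211009 s.
BDP = R × t_prop = 1080000000 × 0.00211009 = 2278900 bits.
In bytes: 2278900/8 = 284900 bytes.

284900 bytes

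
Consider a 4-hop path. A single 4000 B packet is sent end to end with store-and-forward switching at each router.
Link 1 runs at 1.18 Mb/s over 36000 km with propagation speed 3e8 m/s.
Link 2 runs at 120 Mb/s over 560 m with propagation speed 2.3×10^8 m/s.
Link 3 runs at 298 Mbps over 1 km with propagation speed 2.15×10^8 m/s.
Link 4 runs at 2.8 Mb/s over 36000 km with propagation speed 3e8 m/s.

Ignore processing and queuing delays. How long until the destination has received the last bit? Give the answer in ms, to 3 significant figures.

L = 4000 × 8 = 32000 bits.
Transmission delays (L/R per hop): 27.1186, 0.266667, 0.107383, 11.4286 ms; sum = 38.9213 ms.
Propagation delays (d/s per hop): 120, 0.00243478, 0.00465116, 120 ms; sum = 240.007 ms.
End-to-end = 279 ms.

279 ms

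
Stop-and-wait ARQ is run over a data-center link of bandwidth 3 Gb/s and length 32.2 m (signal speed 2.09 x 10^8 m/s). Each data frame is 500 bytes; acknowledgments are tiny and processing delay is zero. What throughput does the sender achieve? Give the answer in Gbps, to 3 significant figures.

2.44 Gbps

t_tx = L/R = 4000/3000000000 = 1.33333e-06 s.
t_prop = 32.2/209000000 = 1.54067e-07 s; RTT = 3.08134e-07 s.
Cycle = t_tx + RTT = 1.64147e-06 s.
Throughput = L / cycle = 4000 / 1.64147e-06 = 2.44 Gbps.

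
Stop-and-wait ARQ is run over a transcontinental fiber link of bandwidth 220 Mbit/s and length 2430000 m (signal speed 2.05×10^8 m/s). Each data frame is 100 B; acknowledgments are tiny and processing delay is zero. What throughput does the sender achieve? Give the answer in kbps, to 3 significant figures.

33.7 kbps

t_tx = L/R = 800/220000000 = 3.63636e-06 s.
t_prop = 2430000/2.05e+08 = 0.0118537 s; RTT = 0.0237073 s.
Cycle = t_tx + RTT = 0.023711 s.
Throughput = L / cycle = 800 / 0.023711 = 33.7 kbps.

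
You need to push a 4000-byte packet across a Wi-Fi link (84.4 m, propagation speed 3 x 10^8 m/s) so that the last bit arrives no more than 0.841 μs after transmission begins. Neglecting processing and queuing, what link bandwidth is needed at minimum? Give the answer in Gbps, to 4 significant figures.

57.18 Gbps

L = 32000 bits.
Propagation delay = 84.4 / 300000000 = 0.281333 μs.
Transmission budget = 0.841 − 0.281333 = 0.559667 μs.
R ≥ L / t_tx = 32000 bits / 5.59667e-07 s = 57.18 Gbps.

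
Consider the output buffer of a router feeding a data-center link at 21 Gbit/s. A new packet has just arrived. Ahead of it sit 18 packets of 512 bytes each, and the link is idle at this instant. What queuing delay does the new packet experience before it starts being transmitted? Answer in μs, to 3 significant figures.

3.51 μs

Each queued packet: L/R = 4096/21000000000 = 0.195048 μs.
18 queued → 3.51086 μs.
Queuing delay = 3.51 μs.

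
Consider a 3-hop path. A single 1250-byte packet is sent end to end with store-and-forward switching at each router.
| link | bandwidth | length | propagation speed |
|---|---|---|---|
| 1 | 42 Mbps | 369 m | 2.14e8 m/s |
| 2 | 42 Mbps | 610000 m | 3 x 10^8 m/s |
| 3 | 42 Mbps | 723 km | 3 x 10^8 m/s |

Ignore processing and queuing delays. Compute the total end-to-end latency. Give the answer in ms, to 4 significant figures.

5.159 ms

L = 1250 × 8 = 10000 bits.
Transmission delay per hop = L/R = 10000/42000000 = 0.238095 ms; 3 hops → 0.714286 ms.
Propagation delays (d/s per hop): 0.0017243, 2.03333, 2.41 ms; sum = 4.44506 ms.
End-to-end = 5.159 ms.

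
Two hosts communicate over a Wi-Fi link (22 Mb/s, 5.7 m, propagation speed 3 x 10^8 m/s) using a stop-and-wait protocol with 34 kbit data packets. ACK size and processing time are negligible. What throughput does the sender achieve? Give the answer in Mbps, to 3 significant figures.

t_tx = L/R = 34000/22000000 = 0.00154545 s.
t_prop = 5.7/300000000 = 1.9e-08 s; RTT = 3.8e-08 s.
Cycle = t_tx + RTT = 0.00154549 s.
Throughput = L / cycle = 34000 / 0.00154549 = 22.0 Mbps.

22.0 Mbps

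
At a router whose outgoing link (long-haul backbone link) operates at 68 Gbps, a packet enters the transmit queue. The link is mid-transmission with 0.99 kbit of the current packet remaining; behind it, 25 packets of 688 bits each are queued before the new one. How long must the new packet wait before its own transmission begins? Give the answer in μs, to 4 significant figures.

Each queued packet: L/R = 688/68000000000 = 0.0101176 μs.
25 queued → 0.252941 μs.
Plus remaining 990 bits of current packet: 0.0145588 μs.
Queuing delay = 0.2675 μs.

0.2675 μs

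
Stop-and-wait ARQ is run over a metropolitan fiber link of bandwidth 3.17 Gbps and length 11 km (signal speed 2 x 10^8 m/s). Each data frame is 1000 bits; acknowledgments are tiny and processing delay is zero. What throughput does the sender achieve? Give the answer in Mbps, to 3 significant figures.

t_tx = L/R = 1000/3170000000 = 3.15457e-07 s.
t_prop = 11000/200000000 = 5.5e-05 s; RTT = 0.00011 s.
Cycle = t_tx + RTT = 0.000110315 s.
Throughput = L / cycle = 1000 / 0.000110315 = 9.06 Mbps.

9.06 Mbps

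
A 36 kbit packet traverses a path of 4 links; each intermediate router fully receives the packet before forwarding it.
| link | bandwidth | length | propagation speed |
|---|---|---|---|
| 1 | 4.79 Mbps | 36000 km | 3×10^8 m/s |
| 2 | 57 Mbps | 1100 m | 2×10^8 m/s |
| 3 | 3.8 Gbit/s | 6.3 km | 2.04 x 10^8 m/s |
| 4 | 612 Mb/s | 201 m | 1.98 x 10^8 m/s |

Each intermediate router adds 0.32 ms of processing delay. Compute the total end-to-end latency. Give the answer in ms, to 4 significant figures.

129.2 ms

L = 36000 bits.
Transmission delays (L/R per hop): 7.51566, 0.631579, 0.00947368, 0.0588235 ms; sum = 8.21553 ms.
Propagation delays (d/s per hop): 120, 0.0055, 0.0308824, 0.00101515 ms; sum = 120.037 ms.
Processing at 3 router(s): 3 × 0.32 ms = 0.96 ms.
End-to-end = 129.2 ms.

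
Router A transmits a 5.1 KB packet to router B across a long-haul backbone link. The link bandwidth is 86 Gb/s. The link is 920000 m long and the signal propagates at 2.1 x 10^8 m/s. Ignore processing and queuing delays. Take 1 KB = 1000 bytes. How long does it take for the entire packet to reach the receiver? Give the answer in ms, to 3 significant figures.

4.38 ms

L = 40800 bits.
Transmission delay = L/R = 40800 / 86000000000 = 0.000474419 ms.
Propagation delay = d/s = 920000 m / 210000000 m/s = 4.38095 ms.
Total = 4.38 ms.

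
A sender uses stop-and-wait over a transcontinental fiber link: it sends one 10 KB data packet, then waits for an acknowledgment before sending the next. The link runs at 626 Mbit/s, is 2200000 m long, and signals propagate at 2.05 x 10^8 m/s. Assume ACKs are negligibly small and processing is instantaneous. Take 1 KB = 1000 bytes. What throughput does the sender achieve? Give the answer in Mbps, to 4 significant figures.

3.705 Mbps

t_tx = L/R = 80000/626000000 = 0.000127796 s.
t_prop = 2200000/2.05e+08 = 0.0107317 s; RTT = 0.0214634 s.
Cycle = t_tx + RTT = 0.0215912 s.
Throughput = L / cycle = 80000 / 0.0215912 = 3.705 Mbps.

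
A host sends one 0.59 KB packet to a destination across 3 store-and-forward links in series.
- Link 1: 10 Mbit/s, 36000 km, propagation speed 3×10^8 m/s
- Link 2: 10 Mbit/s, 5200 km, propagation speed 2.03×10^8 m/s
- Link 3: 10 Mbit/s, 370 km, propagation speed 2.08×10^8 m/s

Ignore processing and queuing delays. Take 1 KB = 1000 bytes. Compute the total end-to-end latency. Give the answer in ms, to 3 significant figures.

L = 4720 bits.
Transmission delay per hop = L/R = 4720/10000000 = 0.472 ms; 3 hops → 1.416 ms.
Propagation delays (d/s per hop): 120, 25.6158, 1.77885 ms; sum = 147.395 ms.
End-to-end = 149 ms.

149 ms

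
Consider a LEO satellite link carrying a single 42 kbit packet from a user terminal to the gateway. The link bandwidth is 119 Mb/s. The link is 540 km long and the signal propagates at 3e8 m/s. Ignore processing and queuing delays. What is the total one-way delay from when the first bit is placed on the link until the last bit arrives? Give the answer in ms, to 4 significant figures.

2.153 ms

L = 42000 bits.
Transmission delay = L/R = 42000 / 119000000 = 0.352941 ms.
Propagation delay = d/s = 540000 m / 300000000 m/s = 1.8 ms.
Total = 2.153 ms.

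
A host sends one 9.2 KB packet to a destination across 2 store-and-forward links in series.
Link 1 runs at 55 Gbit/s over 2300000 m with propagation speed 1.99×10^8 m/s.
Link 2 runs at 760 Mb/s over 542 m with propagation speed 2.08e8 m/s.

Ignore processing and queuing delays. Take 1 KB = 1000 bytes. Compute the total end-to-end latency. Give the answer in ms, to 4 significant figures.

L = 73600 bits.
Transmission delays (L/R per hop): 0.00133818, 0.0968421 ms; sum = 0.0981803 ms.
Propagation delays (d/s per hop): 11.5578, 0.00260577 ms; sum = 11.5604 ms.
End-to-end = 11.66 ms.

11.66 ms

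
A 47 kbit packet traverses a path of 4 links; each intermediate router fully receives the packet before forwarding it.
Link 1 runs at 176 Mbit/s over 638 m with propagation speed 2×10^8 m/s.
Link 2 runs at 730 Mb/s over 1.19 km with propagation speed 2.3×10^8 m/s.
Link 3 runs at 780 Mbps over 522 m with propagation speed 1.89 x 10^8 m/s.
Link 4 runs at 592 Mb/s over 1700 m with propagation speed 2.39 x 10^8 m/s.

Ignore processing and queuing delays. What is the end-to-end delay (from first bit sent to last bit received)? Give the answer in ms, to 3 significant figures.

0.489 ms

L = 47000 bits.
Transmission delays (L/R per hop): 0.267045, 0.0643836, 0.0602564, 0.0793919 ms; sum = 0.471077 ms.
Propagation delays (d/s per hop): 0.00319, 0.00517391, 0.0027619, 0.00711297 ms; sum = 0.0182388 ms.
End-to-end = 0.489 ms.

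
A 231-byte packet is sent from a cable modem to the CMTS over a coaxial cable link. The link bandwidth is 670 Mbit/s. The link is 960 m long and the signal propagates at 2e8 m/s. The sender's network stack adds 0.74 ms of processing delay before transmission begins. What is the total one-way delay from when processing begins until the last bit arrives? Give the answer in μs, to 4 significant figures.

L = 231 × 8 = 1848 bits.
Transmission delay = L/R = 1848 / 670000000 = 2.75821 μs.
Propagation delay = d/s = 960 m / 200000000 m/s = 4.8 μs.
Plus processing delay 0.74 ms = 740 μs.
Total = 747.6 μs.

747.6 μs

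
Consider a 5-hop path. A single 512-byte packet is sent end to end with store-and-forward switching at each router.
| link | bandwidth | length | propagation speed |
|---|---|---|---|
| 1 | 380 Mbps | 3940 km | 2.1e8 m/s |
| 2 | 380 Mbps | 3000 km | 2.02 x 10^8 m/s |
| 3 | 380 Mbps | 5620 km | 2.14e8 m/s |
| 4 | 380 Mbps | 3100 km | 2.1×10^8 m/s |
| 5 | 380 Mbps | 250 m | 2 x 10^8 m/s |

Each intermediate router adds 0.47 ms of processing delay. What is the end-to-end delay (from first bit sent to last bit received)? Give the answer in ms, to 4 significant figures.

76.57 ms

L = 512 × 8 = 4096 bits.
Transmission delay per hop = L/R = 4096/380000000 = 0.0107789 ms; 5 hops → 0.0538947 ms.
Propagation delays (d/s per hop): 18.7619, 14.8515, 26.2617, 14.7619, 0.00125 ms; sum = 74.6382 ms.
Processing at 4 router(s): 4 × 0.47 ms = 1.88 ms.
End-to-end = 76.57 ms.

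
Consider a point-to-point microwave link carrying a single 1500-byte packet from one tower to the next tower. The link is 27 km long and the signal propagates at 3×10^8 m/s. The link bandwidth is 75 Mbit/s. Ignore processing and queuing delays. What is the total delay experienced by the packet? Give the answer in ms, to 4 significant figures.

0.2500 ms

L = 1500 × 8 = 12000 bits.
Transmission delay = L/R = 12000 / 75000000 = 0.16 ms.
Propagation delay = d/s = 27000 m / 300000000 m/s = 0.09 ms.
Total = 0.2500 ms.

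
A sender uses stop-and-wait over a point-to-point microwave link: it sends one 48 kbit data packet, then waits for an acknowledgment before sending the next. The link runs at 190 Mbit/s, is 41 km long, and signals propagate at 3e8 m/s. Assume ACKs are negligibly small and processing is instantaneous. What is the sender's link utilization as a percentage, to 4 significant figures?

t_tx = L/R = 48000/190000000 = 0.000252632 s.
t_prop = 41000/300000000 = 0.000136667 s; RTT = 0.000273333 s.
Cycle = t_tx + RTT = 0.000525965 s.
Utilization = t_tx / cycle = 0.000252632/0.000525965 = 48.03 %.

48.03 %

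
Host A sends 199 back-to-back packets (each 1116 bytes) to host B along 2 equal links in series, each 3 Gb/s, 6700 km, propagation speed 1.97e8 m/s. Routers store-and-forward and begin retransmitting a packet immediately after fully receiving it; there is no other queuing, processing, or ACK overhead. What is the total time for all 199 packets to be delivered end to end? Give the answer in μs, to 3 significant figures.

Per-hop transmission t_tx = L/R = 8928/3000000000 = 2.976 μs.
Per-hop propagation t_prop = 6700000/197000000 = 34010.2 μs.
Pipeline fill: first packet needs 2·t_tx to clear all hops; remaining 198 packets each add one t_tx.
Total = (2+199-1)·t_tx + 2·t_prop = 200·2.976 + 2·34010.2 = 68600 μs.

68600 μs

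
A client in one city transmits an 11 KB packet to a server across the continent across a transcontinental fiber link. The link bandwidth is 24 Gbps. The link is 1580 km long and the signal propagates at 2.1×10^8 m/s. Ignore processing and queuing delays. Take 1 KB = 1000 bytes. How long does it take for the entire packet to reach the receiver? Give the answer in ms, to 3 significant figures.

7.53 ms

L = 88000 bits.
Transmission delay = L/R = 88000 / 24000000000 = 0.00366667 ms.
Propagation delay = d/s = 1580000 m / 210000000 m/s = 7.52381 ms.
Total = 7.53 ms.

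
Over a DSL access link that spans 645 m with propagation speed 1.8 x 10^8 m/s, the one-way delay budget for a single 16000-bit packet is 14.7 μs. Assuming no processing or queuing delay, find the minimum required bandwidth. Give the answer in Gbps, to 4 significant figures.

Propagation delay = 645 / 180000000 = 3.58333 μs.
Transmission budget = 14.7 − 3.58333 = 11.1167 μs.
R ≥ L / t_tx = 16000 bits / 1.11167e-05 s = 1.439 Gbps.

1.439 Gbps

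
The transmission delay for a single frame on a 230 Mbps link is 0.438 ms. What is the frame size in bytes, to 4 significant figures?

L = R × t_tx = 230000000 b/s × 0.000438 s = 100740 bits.
In bytes: 100740 / 8 = 12590 bytes.

12590 bytes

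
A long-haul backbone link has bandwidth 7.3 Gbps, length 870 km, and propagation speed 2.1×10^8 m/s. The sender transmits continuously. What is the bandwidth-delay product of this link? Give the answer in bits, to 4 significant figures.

30240000 bits

Propagation delay = 870000 / 210000000 = 0.00414286 s.
BDP = R × t_prop = 7300000000 × 0.00414286 = 30242900 bits.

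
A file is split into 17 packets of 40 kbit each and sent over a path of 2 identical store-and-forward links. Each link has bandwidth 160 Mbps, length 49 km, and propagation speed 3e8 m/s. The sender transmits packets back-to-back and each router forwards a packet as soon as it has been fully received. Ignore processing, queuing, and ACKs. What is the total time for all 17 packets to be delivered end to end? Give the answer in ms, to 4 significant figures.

4.827 ms

Per-hop transmission t_tx = L/R = 40000/160000000 = 0.25 ms.
Per-hop propagation t_prop = 49000/300000000 = 0.163333 ms.
Pipeline fill: first packet needs 2·t_tx to clear all hops; remaining 16 packets each add one t_tx.
Total = (2+17-1)·t_tx + 2·t_prop = 18·0.25 + 2·0.163333 = 4.827 ms.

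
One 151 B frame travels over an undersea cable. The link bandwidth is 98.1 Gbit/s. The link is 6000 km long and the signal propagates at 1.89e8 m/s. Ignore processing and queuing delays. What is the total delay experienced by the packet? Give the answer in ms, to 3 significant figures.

31.7 ms

L = 151 × 8 = 1208 bits.
Transmission delay = L/R = 1208 / 98100000000 = 1.2314e-05 ms.
Propagation delay = d/s = 6000000 m / 189000000 m/s = 31.746 ms.
Total = 31.7 ms.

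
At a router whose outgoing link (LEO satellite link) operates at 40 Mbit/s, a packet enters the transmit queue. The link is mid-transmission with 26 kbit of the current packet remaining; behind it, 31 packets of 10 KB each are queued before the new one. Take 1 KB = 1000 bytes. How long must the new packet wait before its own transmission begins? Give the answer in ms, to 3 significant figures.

Each queued packet: L/R = 80000/40000000 = 2 ms.
31 queued → 62 ms.
Plus remaining 26000 bits of current packet: 0.65 ms.
Queuing delay = 62.7 ms.

62.7 ms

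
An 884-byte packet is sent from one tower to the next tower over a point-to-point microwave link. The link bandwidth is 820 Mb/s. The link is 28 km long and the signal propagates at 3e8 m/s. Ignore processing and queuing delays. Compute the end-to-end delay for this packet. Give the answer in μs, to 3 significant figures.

102 μs

L = 884 × 8 = 7072 bits.
Transmission delay = L/R = 7072 / 820000000 = 8.62439 μs.
Propagation delay = d/s = 28000 m / 300000000 m/s = 93.3333 μs.
Total = 102 μs.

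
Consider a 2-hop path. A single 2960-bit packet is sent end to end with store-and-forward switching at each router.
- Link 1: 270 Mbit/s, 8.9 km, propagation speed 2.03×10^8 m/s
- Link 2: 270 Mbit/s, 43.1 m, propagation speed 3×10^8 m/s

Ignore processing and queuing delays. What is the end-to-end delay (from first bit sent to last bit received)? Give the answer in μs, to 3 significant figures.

65.9 μs

Transmission delay per hop = L/R = 2960/270000000 = 10.963 μs; 2 hops → 21.9259 μs.
Propagation delays (d/s per hop): 43.8424, 0.143667 μs; sum = 43.986 μs.
End-to-end = 65.9 μs.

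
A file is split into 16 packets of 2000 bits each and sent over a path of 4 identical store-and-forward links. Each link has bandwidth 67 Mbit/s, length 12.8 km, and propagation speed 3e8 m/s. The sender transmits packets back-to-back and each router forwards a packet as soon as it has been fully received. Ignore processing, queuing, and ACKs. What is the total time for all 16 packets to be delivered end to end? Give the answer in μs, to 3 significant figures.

738 μs

Per-hop transmission t_tx = L/R = 2000/67000000 = 29.8507 μs.
Per-hop propagation t_prop = 12800/300000000 = 42.6667 μs.
Pipeline fill: first packet needs 4·t_tx to clear all hops; remaining 15 packets each add one t_tx.
Total = (4+16-1)·t_tx + 4·t_prop = 19·29.8507 + 4·42.6667 = 738 μs.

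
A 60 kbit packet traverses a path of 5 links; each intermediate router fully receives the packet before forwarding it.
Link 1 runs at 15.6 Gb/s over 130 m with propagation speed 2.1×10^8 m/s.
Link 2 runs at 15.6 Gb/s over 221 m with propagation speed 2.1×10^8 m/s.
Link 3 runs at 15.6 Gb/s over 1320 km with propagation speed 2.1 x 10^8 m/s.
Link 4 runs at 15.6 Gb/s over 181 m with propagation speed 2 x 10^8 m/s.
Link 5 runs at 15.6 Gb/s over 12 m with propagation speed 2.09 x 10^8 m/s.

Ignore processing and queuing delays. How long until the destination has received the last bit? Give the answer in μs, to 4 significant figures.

L = 60000 bits.
Transmission delay per hop = L/R = 60000/15600000000 = 3.84615 μs; 5 hops → 19.2308 μs.
Propagation delays (d/s per hop): 0.619048, 1.05238, 6285.71, 0.905, 0.0574163 μs; sum = 6288.35 μs.
End-to-end = 6308 μs.

6308 μs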